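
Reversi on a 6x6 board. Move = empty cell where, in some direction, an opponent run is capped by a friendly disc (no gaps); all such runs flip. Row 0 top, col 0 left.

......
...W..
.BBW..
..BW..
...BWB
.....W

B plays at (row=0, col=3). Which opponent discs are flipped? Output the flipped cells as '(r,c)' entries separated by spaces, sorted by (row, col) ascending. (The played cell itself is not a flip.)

Dir NW: edge -> no flip
Dir N: edge -> no flip
Dir NE: edge -> no flip
Dir W: first cell '.' (not opp) -> no flip
Dir E: first cell '.' (not opp) -> no flip
Dir SW: first cell '.' (not opp) -> no flip
Dir S: opp run (1,3) (2,3) (3,3) capped by B -> flip
Dir SE: first cell '.' (not opp) -> no flip

Answer: (1,3) (2,3) (3,3)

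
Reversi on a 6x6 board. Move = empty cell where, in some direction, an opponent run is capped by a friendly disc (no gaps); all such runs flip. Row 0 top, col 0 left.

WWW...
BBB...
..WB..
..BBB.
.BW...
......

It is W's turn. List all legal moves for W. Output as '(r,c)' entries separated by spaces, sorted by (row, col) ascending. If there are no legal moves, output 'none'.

Answer: (2,0) (2,1) (2,4) (4,0) (4,4) (4,5)

Derivation:
(0,3): no bracket -> illegal
(1,3): no bracket -> illegal
(1,4): no bracket -> illegal
(2,0): flips 2 -> legal
(2,1): flips 1 -> legal
(2,4): flips 2 -> legal
(2,5): no bracket -> illegal
(3,0): no bracket -> illegal
(3,1): no bracket -> illegal
(3,5): no bracket -> illegal
(4,0): flips 1 -> legal
(4,3): no bracket -> illegal
(4,4): flips 1 -> legal
(4,5): flips 3 -> legal
(5,0): no bracket -> illegal
(5,1): no bracket -> illegal
(5,2): no bracket -> illegal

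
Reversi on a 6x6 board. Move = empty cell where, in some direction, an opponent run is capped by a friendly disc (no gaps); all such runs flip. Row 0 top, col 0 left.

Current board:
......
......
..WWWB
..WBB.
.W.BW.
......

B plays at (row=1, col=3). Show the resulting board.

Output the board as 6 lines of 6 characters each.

Place B at (1,3); scan 8 dirs for brackets.
Dir NW: first cell '.' (not opp) -> no flip
Dir N: first cell '.' (not opp) -> no flip
Dir NE: first cell '.' (not opp) -> no flip
Dir W: first cell '.' (not opp) -> no flip
Dir E: first cell '.' (not opp) -> no flip
Dir SW: opp run (2,2), next='.' -> no flip
Dir S: opp run (2,3) capped by B -> flip
Dir SE: opp run (2,4), next='.' -> no flip
All flips: (2,3)

Answer: ......
...B..
..WBWB
..WBB.
.W.BW.
......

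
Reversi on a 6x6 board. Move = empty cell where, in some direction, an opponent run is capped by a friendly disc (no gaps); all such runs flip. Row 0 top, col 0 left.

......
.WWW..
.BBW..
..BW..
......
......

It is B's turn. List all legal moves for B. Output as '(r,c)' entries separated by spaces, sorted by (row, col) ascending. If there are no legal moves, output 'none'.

Answer: (0,0) (0,1) (0,2) (0,3) (0,4) (1,4) (2,4) (3,4) (4,4)

Derivation:
(0,0): flips 1 -> legal
(0,1): flips 1 -> legal
(0,2): flips 1 -> legal
(0,3): flips 1 -> legal
(0,4): flips 1 -> legal
(1,0): no bracket -> illegal
(1,4): flips 1 -> legal
(2,0): no bracket -> illegal
(2,4): flips 1 -> legal
(3,4): flips 1 -> legal
(4,2): no bracket -> illegal
(4,3): no bracket -> illegal
(4,4): flips 1 -> legal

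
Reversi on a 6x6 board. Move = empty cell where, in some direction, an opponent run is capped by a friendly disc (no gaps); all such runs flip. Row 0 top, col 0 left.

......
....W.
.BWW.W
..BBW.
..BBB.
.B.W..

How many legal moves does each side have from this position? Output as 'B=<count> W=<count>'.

Answer: B=6 W=7

Derivation:
-- B to move --
(0,3): no bracket -> illegal
(0,4): no bracket -> illegal
(0,5): flips 2 -> legal
(1,1): flips 1 -> legal
(1,2): flips 1 -> legal
(1,3): flips 1 -> legal
(1,5): no bracket -> illegal
(2,4): flips 3 -> legal
(3,1): no bracket -> illegal
(3,5): flips 1 -> legal
(4,5): no bracket -> illegal
(5,2): no bracket -> illegal
(5,4): no bracket -> illegal
B mobility = 6
-- W to move --
(1,0): no bracket -> illegal
(1,1): no bracket -> illegal
(1,2): no bracket -> illegal
(2,0): flips 1 -> legal
(2,4): no bracket -> illegal
(3,0): no bracket -> illegal
(3,1): flips 3 -> legal
(3,5): flips 1 -> legal
(4,0): no bracket -> illegal
(4,1): flips 1 -> legal
(4,5): no bracket -> illegal
(5,0): no bracket -> illegal
(5,2): flips 3 -> legal
(5,4): flips 1 -> legal
(5,5): flips 2 -> legal
W mobility = 7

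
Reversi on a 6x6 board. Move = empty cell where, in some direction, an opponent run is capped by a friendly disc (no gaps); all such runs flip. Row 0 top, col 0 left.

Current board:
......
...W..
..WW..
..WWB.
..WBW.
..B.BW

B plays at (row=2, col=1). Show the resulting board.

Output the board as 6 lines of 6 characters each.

Answer: ......
...W..
.BWW..
..BWB.
..WBW.
..B.BW

Derivation:
Place B at (2,1); scan 8 dirs for brackets.
Dir NW: first cell '.' (not opp) -> no flip
Dir N: first cell '.' (not opp) -> no flip
Dir NE: first cell '.' (not opp) -> no flip
Dir W: first cell '.' (not opp) -> no flip
Dir E: opp run (2,2) (2,3), next='.' -> no flip
Dir SW: first cell '.' (not opp) -> no flip
Dir S: first cell '.' (not opp) -> no flip
Dir SE: opp run (3,2) capped by B -> flip
All flips: (3,2)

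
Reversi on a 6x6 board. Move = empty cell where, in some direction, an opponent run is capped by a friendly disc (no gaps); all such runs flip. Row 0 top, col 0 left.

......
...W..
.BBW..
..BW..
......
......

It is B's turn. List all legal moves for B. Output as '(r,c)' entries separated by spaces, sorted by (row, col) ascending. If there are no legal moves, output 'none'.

(0,2): no bracket -> illegal
(0,3): no bracket -> illegal
(0,4): flips 1 -> legal
(1,2): no bracket -> illegal
(1,4): flips 1 -> legal
(2,4): flips 1 -> legal
(3,4): flips 1 -> legal
(4,2): no bracket -> illegal
(4,3): no bracket -> illegal
(4,4): flips 1 -> legal

Answer: (0,4) (1,4) (2,4) (3,4) (4,4)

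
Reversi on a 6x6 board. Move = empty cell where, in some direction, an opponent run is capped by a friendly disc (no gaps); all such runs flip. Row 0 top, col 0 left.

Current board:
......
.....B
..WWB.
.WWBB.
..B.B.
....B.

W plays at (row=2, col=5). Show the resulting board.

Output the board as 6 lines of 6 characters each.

Answer: ......
.....B
..WWWW
.WWBB.
..B.B.
....B.

Derivation:
Place W at (2,5); scan 8 dirs for brackets.
Dir NW: first cell '.' (not opp) -> no flip
Dir N: opp run (1,5), next='.' -> no flip
Dir NE: edge -> no flip
Dir W: opp run (2,4) capped by W -> flip
Dir E: edge -> no flip
Dir SW: opp run (3,4), next='.' -> no flip
Dir S: first cell '.' (not opp) -> no flip
Dir SE: edge -> no flip
All flips: (2,4)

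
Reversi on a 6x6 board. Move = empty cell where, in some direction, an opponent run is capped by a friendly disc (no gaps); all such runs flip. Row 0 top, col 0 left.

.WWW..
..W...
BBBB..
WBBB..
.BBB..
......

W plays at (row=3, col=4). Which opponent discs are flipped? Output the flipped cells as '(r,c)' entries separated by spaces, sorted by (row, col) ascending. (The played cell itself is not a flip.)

Answer: (2,3) (3,1) (3,2) (3,3)

Derivation:
Dir NW: opp run (2,3) capped by W -> flip
Dir N: first cell '.' (not opp) -> no flip
Dir NE: first cell '.' (not opp) -> no flip
Dir W: opp run (3,3) (3,2) (3,1) capped by W -> flip
Dir E: first cell '.' (not opp) -> no flip
Dir SW: opp run (4,3), next='.' -> no flip
Dir S: first cell '.' (not opp) -> no flip
Dir SE: first cell '.' (not opp) -> no flip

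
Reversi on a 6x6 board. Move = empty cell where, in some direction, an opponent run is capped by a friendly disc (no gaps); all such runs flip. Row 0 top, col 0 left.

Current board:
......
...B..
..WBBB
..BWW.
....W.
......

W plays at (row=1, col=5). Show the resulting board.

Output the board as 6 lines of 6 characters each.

Answer: ......
...B.W
..WBWB
..BWW.
....W.
......

Derivation:
Place W at (1,5); scan 8 dirs for brackets.
Dir NW: first cell '.' (not opp) -> no flip
Dir N: first cell '.' (not opp) -> no flip
Dir NE: edge -> no flip
Dir W: first cell '.' (not opp) -> no flip
Dir E: edge -> no flip
Dir SW: opp run (2,4) capped by W -> flip
Dir S: opp run (2,5), next='.' -> no flip
Dir SE: edge -> no flip
All flips: (2,4)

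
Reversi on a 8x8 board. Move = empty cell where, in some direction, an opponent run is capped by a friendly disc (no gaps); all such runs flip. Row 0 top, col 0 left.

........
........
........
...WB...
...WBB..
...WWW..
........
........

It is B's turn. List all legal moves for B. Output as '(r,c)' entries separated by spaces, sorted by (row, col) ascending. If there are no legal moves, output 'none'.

(2,2): flips 1 -> legal
(2,3): no bracket -> illegal
(2,4): no bracket -> illegal
(3,2): flips 1 -> legal
(4,2): flips 1 -> legal
(4,6): no bracket -> illegal
(5,2): flips 1 -> legal
(5,6): no bracket -> illegal
(6,2): flips 1 -> legal
(6,3): flips 1 -> legal
(6,4): flips 1 -> legal
(6,5): flips 1 -> legal
(6,6): flips 1 -> legal

Answer: (2,2) (3,2) (4,2) (5,2) (6,2) (6,3) (6,4) (6,5) (6,6)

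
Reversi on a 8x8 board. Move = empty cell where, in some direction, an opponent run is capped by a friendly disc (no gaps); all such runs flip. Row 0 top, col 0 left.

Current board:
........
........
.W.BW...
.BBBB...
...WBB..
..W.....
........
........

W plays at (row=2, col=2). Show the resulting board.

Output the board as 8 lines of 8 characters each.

Place W at (2,2); scan 8 dirs for brackets.
Dir NW: first cell '.' (not opp) -> no flip
Dir N: first cell '.' (not opp) -> no flip
Dir NE: first cell '.' (not opp) -> no flip
Dir W: first cell 'W' (not opp) -> no flip
Dir E: opp run (2,3) capped by W -> flip
Dir SW: opp run (3,1), next='.' -> no flip
Dir S: opp run (3,2), next='.' -> no flip
Dir SE: opp run (3,3) (4,4), next='.' -> no flip
All flips: (2,3)

Answer: ........
........
.WWWW...
.BBBB...
...WBB..
..W.....
........
........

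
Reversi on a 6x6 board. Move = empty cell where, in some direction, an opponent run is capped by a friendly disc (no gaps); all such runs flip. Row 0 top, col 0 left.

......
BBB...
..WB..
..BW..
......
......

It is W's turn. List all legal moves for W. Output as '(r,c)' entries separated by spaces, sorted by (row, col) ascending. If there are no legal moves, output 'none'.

(0,0): flips 1 -> legal
(0,1): no bracket -> illegal
(0,2): flips 1 -> legal
(0,3): no bracket -> illegal
(1,3): flips 1 -> legal
(1,4): no bracket -> illegal
(2,0): no bracket -> illegal
(2,1): no bracket -> illegal
(2,4): flips 1 -> legal
(3,1): flips 1 -> legal
(3,4): no bracket -> illegal
(4,1): no bracket -> illegal
(4,2): flips 1 -> legal
(4,3): no bracket -> illegal

Answer: (0,0) (0,2) (1,3) (2,4) (3,1) (4,2)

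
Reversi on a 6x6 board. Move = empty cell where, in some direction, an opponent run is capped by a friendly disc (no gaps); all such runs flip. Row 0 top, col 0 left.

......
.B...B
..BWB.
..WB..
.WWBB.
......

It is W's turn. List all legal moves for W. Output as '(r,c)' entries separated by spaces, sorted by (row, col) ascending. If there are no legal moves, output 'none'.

Answer: (1,2) (2,1) (2,5) (3,4) (4,5) (5,3) (5,4)

Derivation:
(0,0): no bracket -> illegal
(0,1): no bracket -> illegal
(0,2): no bracket -> illegal
(0,4): no bracket -> illegal
(0,5): no bracket -> illegal
(1,0): no bracket -> illegal
(1,2): flips 1 -> legal
(1,3): no bracket -> illegal
(1,4): no bracket -> illegal
(2,0): no bracket -> illegal
(2,1): flips 1 -> legal
(2,5): flips 1 -> legal
(3,1): no bracket -> illegal
(3,4): flips 1 -> legal
(3,5): no bracket -> illegal
(4,5): flips 2 -> legal
(5,2): no bracket -> illegal
(5,3): flips 2 -> legal
(5,4): flips 1 -> legal
(5,5): no bracket -> illegal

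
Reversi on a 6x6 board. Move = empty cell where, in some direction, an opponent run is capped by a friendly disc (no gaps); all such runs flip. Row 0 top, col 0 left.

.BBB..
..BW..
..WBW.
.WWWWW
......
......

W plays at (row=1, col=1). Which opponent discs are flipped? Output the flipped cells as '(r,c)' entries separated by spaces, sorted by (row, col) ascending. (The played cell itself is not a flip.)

Answer: (1,2)

Derivation:
Dir NW: first cell '.' (not opp) -> no flip
Dir N: opp run (0,1), next=edge -> no flip
Dir NE: opp run (0,2), next=edge -> no flip
Dir W: first cell '.' (not opp) -> no flip
Dir E: opp run (1,2) capped by W -> flip
Dir SW: first cell '.' (not opp) -> no flip
Dir S: first cell '.' (not opp) -> no flip
Dir SE: first cell 'W' (not opp) -> no flip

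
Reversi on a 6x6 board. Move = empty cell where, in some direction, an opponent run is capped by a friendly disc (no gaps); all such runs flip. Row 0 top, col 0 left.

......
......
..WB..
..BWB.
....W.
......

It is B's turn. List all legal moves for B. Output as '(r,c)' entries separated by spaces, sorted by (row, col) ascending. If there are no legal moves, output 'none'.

(1,1): no bracket -> illegal
(1,2): flips 1 -> legal
(1,3): no bracket -> illegal
(2,1): flips 1 -> legal
(2,4): no bracket -> illegal
(3,1): no bracket -> illegal
(3,5): no bracket -> illegal
(4,2): no bracket -> illegal
(4,3): flips 1 -> legal
(4,5): no bracket -> illegal
(5,3): no bracket -> illegal
(5,4): flips 1 -> legal
(5,5): no bracket -> illegal

Answer: (1,2) (2,1) (4,3) (5,4)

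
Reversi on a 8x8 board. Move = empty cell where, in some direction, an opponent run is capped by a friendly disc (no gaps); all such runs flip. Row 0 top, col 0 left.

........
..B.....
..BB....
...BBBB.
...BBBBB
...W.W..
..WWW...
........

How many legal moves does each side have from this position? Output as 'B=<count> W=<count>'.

Answer: B=4 W=5

Derivation:
-- B to move --
(4,2): no bracket -> illegal
(5,1): no bracket -> illegal
(5,2): no bracket -> illegal
(5,4): no bracket -> illegal
(5,6): no bracket -> illegal
(6,1): no bracket -> illegal
(6,5): flips 1 -> legal
(6,6): flips 1 -> legal
(7,1): flips 2 -> legal
(7,2): no bracket -> illegal
(7,3): flips 4 -> legal
(7,4): no bracket -> illegal
(7,5): no bracket -> illegal
B mobility = 4
-- W to move --
(0,1): no bracket -> illegal
(0,2): no bracket -> illegal
(0,3): no bracket -> illegal
(1,1): flips 3 -> legal
(1,3): flips 3 -> legal
(1,4): no bracket -> illegal
(2,1): no bracket -> illegal
(2,4): no bracket -> illegal
(2,5): flips 2 -> legal
(2,6): flips 2 -> legal
(2,7): no bracket -> illegal
(3,1): no bracket -> illegal
(3,2): no bracket -> illegal
(3,7): flips 1 -> legal
(4,2): no bracket -> illegal
(5,2): no bracket -> illegal
(5,4): no bracket -> illegal
(5,6): no bracket -> illegal
(5,7): no bracket -> illegal
W mobility = 5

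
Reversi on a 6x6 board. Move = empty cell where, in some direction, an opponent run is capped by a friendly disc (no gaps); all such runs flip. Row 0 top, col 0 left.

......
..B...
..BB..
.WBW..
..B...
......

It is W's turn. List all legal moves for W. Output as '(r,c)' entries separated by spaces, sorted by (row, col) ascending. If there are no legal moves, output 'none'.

(0,1): no bracket -> illegal
(0,2): no bracket -> illegal
(0,3): no bracket -> illegal
(1,1): flips 1 -> legal
(1,3): flips 2 -> legal
(1,4): no bracket -> illegal
(2,1): no bracket -> illegal
(2,4): no bracket -> illegal
(3,4): no bracket -> illegal
(4,1): no bracket -> illegal
(4,3): no bracket -> illegal
(5,1): flips 1 -> legal
(5,2): no bracket -> illegal
(5,3): flips 1 -> legal

Answer: (1,1) (1,3) (5,1) (5,3)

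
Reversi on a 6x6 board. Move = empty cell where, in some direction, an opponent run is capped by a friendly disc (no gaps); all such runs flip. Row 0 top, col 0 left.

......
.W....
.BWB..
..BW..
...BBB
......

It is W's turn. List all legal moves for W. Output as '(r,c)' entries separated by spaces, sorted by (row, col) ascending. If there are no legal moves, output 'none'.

Answer: (1,3) (2,0) (2,4) (3,1) (4,2) (5,3) (5,5)

Derivation:
(1,0): no bracket -> illegal
(1,2): no bracket -> illegal
(1,3): flips 1 -> legal
(1,4): no bracket -> illegal
(2,0): flips 1 -> legal
(2,4): flips 1 -> legal
(3,0): no bracket -> illegal
(3,1): flips 2 -> legal
(3,4): no bracket -> illegal
(3,5): no bracket -> illegal
(4,1): no bracket -> illegal
(4,2): flips 1 -> legal
(5,2): no bracket -> illegal
(5,3): flips 1 -> legal
(5,4): no bracket -> illegal
(5,5): flips 1 -> legal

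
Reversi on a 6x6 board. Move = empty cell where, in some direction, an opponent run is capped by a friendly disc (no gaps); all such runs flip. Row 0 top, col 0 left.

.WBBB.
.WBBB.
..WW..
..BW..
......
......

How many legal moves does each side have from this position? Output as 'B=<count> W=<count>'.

-- B to move --
(0,0): flips 1 -> legal
(1,0): flips 1 -> legal
(2,0): flips 1 -> legal
(2,1): no bracket -> illegal
(2,4): no bracket -> illegal
(3,1): flips 1 -> legal
(3,4): flips 2 -> legal
(4,2): no bracket -> illegal
(4,3): flips 2 -> legal
(4,4): no bracket -> illegal
B mobility = 6
-- W to move --
(0,5): flips 4 -> legal
(1,5): flips 3 -> legal
(2,1): no bracket -> illegal
(2,4): no bracket -> illegal
(2,5): no bracket -> illegal
(3,1): flips 1 -> legal
(4,1): flips 1 -> legal
(4,2): flips 1 -> legal
(4,3): no bracket -> illegal
W mobility = 5

Answer: B=6 W=5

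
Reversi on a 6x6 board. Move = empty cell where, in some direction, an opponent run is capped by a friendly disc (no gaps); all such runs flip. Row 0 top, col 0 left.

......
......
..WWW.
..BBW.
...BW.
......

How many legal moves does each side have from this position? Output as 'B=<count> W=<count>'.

-- B to move --
(1,1): flips 1 -> legal
(1,2): flips 1 -> legal
(1,3): flips 1 -> legal
(1,4): flips 1 -> legal
(1,5): flips 1 -> legal
(2,1): no bracket -> illegal
(2,5): flips 1 -> legal
(3,1): no bracket -> illegal
(3,5): flips 1 -> legal
(4,5): flips 1 -> legal
(5,3): no bracket -> illegal
(5,4): no bracket -> illegal
(5,5): flips 1 -> legal
B mobility = 9
-- W to move --
(2,1): no bracket -> illegal
(3,1): flips 2 -> legal
(4,1): flips 1 -> legal
(4,2): flips 3 -> legal
(5,2): flips 1 -> legal
(5,3): flips 2 -> legal
(5,4): no bracket -> illegal
W mobility = 5

Answer: B=9 W=5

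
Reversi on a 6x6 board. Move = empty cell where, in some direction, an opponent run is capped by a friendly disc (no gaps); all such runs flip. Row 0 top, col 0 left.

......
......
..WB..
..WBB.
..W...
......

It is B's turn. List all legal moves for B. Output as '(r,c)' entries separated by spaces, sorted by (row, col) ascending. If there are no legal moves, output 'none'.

Answer: (1,1) (2,1) (3,1) (4,1) (5,1)

Derivation:
(1,1): flips 1 -> legal
(1,2): no bracket -> illegal
(1,3): no bracket -> illegal
(2,1): flips 1 -> legal
(3,1): flips 1 -> legal
(4,1): flips 1 -> legal
(4,3): no bracket -> illegal
(5,1): flips 1 -> legal
(5,2): no bracket -> illegal
(5,3): no bracket -> illegal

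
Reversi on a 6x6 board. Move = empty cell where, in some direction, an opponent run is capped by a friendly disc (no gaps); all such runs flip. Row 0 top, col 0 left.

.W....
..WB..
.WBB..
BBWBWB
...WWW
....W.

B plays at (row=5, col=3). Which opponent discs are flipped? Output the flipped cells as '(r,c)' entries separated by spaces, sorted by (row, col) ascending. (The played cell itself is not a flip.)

Answer: (4,3) (4,4)

Derivation:
Dir NW: first cell '.' (not opp) -> no flip
Dir N: opp run (4,3) capped by B -> flip
Dir NE: opp run (4,4) capped by B -> flip
Dir W: first cell '.' (not opp) -> no flip
Dir E: opp run (5,4), next='.' -> no flip
Dir SW: edge -> no flip
Dir S: edge -> no flip
Dir SE: edge -> no flip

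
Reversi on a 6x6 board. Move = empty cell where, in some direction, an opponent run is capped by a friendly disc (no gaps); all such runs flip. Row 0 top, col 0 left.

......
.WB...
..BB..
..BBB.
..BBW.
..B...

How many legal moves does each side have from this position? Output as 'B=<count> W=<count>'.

Answer: B=5 W=3

Derivation:
-- B to move --
(0,0): flips 1 -> legal
(0,1): no bracket -> illegal
(0,2): no bracket -> illegal
(1,0): flips 1 -> legal
(2,0): no bracket -> illegal
(2,1): no bracket -> illegal
(3,5): no bracket -> illegal
(4,5): flips 1 -> legal
(5,3): no bracket -> illegal
(5,4): flips 1 -> legal
(5,5): flips 1 -> legal
B mobility = 5
-- W to move --
(0,1): no bracket -> illegal
(0,2): no bracket -> illegal
(0,3): no bracket -> illegal
(1,3): flips 1 -> legal
(1,4): no bracket -> illegal
(2,1): no bracket -> illegal
(2,4): flips 1 -> legal
(2,5): no bracket -> illegal
(3,1): no bracket -> illegal
(3,5): no bracket -> illegal
(4,1): flips 2 -> legal
(4,5): no bracket -> illegal
(5,1): no bracket -> illegal
(5,3): no bracket -> illegal
(5,4): no bracket -> illegal
W mobility = 3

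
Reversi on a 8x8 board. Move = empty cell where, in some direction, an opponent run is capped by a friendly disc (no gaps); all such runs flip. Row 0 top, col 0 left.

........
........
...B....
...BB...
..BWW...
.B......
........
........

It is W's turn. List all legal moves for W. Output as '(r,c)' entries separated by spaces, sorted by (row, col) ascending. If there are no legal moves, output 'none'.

Answer: (1,3) (2,2) (2,4) (2,5) (4,1)

Derivation:
(1,2): no bracket -> illegal
(1,3): flips 2 -> legal
(1,4): no bracket -> illegal
(2,2): flips 1 -> legal
(2,4): flips 1 -> legal
(2,5): flips 1 -> legal
(3,1): no bracket -> illegal
(3,2): no bracket -> illegal
(3,5): no bracket -> illegal
(4,0): no bracket -> illegal
(4,1): flips 1 -> legal
(4,5): no bracket -> illegal
(5,0): no bracket -> illegal
(5,2): no bracket -> illegal
(5,3): no bracket -> illegal
(6,0): no bracket -> illegal
(6,1): no bracket -> illegal
(6,2): no bracket -> illegal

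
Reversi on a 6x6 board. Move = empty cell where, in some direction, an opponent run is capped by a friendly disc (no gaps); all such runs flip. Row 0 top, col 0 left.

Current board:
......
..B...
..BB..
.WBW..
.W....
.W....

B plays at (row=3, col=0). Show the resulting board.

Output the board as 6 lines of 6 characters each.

Answer: ......
..B...
..BB..
BBBW..
.W....
.W....

Derivation:
Place B at (3,0); scan 8 dirs for brackets.
Dir NW: edge -> no flip
Dir N: first cell '.' (not opp) -> no flip
Dir NE: first cell '.' (not opp) -> no flip
Dir W: edge -> no flip
Dir E: opp run (3,1) capped by B -> flip
Dir SW: edge -> no flip
Dir S: first cell '.' (not opp) -> no flip
Dir SE: opp run (4,1), next='.' -> no flip
All flips: (3,1)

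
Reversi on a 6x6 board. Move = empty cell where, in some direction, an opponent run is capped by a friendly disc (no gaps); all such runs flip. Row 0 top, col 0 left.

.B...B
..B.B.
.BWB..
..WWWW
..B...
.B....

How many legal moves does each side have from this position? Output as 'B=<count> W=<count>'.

-- B to move --
(1,1): no bracket -> illegal
(1,3): no bracket -> illegal
(2,4): flips 1 -> legal
(2,5): no bracket -> illegal
(3,1): no bracket -> illegal
(4,1): flips 1 -> legal
(4,3): flips 2 -> legal
(4,4): no bracket -> illegal
(4,5): flips 1 -> legal
B mobility = 4
-- W to move --
(0,0): no bracket -> illegal
(0,2): flips 1 -> legal
(0,3): no bracket -> illegal
(0,4): no bracket -> illegal
(1,0): flips 1 -> legal
(1,1): no bracket -> illegal
(1,3): flips 1 -> legal
(1,5): no bracket -> illegal
(2,0): flips 1 -> legal
(2,4): flips 1 -> legal
(2,5): no bracket -> illegal
(3,0): no bracket -> illegal
(3,1): no bracket -> illegal
(4,0): no bracket -> illegal
(4,1): no bracket -> illegal
(4,3): no bracket -> illegal
(5,0): no bracket -> illegal
(5,2): flips 1 -> legal
(5,3): no bracket -> illegal
W mobility = 6

Answer: B=4 W=6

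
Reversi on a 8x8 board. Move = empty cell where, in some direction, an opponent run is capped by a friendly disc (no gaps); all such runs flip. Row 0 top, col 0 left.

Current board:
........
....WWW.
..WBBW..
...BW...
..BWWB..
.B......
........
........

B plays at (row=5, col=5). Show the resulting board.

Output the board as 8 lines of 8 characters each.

Place B at (5,5); scan 8 dirs for brackets.
Dir NW: opp run (4,4) capped by B -> flip
Dir N: first cell 'B' (not opp) -> no flip
Dir NE: first cell '.' (not opp) -> no flip
Dir W: first cell '.' (not opp) -> no flip
Dir E: first cell '.' (not opp) -> no flip
Dir SW: first cell '.' (not opp) -> no flip
Dir S: first cell '.' (not opp) -> no flip
Dir SE: first cell '.' (not opp) -> no flip
All flips: (4,4)

Answer: ........
....WWW.
..WBBW..
...BW...
..BWBB..
.B...B..
........
........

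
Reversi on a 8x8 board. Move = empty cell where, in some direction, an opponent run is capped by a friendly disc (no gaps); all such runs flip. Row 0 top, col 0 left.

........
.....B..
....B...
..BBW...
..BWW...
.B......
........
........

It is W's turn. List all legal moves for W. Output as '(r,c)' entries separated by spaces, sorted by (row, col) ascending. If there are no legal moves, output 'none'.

(0,4): no bracket -> illegal
(0,5): no bracket -> illegal
(0,6): no bracket -> illegal
(1,3): no bracket -> illegal
(1,4): flips 1 -> legal
(1,6): no bracket -> illegal
(2,1): flips 1 -> legal
(2,2): flips 1 -> legal
(2,3): flips 1 -> legal
(2,5): no bracket -> illegal
(2,6): no bracket -> illegal
(3,1): flips 2 -> legal
(3,5): no bracket -> illegal
(4,0): no bracket -> illegal
(4,1): flips 1 -> legal
(5,0): no bracket -> illegal
(5,2): no bracket -> illegal
(5,3): no bracket -> illegal
(6,0): no bracket -> illegal
(6,1): no bracket -> illegal
(6,2): no bracket -> illegal

Answer: (1,4) (2,1) (2,2) (2,3) (3,1) (4,1)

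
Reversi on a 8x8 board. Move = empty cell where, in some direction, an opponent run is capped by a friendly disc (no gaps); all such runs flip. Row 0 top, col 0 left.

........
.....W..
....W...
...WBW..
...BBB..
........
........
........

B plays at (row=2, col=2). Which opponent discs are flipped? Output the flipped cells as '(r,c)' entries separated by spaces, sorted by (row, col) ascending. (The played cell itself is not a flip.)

Answer: (3,3)

Derivation:
Dir NW: first cell '.' (not opp) -> no flip
Dir N: first cell '.' (not opp) -> no flip
Dir NE: first cell '.' (not opp) -> no flip
Dir W: first cell '.' (not opp) -> no flip
Dir E: first cell '.' (not opp) -> no flip
Dir SW: first cell '.' (not opp) -> no flip
Dir S: first cell '.' (not opp) -> no flip
Dir SE: opp run (3,3) capped by B -> flip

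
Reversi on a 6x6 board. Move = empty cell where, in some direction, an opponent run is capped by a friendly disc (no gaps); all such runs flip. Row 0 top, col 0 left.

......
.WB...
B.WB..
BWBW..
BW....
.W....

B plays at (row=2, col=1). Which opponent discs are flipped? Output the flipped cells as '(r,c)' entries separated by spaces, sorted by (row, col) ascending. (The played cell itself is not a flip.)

Answer: (2,2)

Derivation:
Dir NW: first cell '.' (not opp) -> no flip
Dir N: opp run (1,1), next='.' -> no flip
Dir NE: first cell 'B' (not opp) -> no flip
Dir W: first cell 'B' (not opp) -> no flip
Dir E: opp run (2,2) capped by B -> flip
Dir SW: first cell 'B' (not opp) -> no flip
Dir S: opp run (3,1) (4,1) (5,1), next=edge -> no flip
Dir SE: first cell 'B' (not opp) -> no flip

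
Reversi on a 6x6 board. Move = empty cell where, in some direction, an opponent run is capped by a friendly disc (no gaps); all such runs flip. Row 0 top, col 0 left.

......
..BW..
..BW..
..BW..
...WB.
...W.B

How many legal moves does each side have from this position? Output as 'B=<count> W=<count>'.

Answer: B=6 W=7

Derivation:
-- B to move --
(0,2): no bracket -> illegal
(0,3): no bracket -> illegal
(0,4): flips 1 -> legal
(1,4): flips 2 -> legal
(2,4): flips 1 -> legal
(3,4): flips 2 -> legal
(4,2): flips 1 -> legal
(5,2): no bracket -> illegal
(5,4): flips 1 -> legal
B mobility = 6
-- W to move --
(0,1): flips 1 -> legal
(0,2): no bracket -> illegal
(0,3): no bracket -> illegal
(1,1): flips 2 -> legal
(2,1): flips 2 -> legal
(3,1): flips 2 -> legal
(3,4): no bracket -> illegal
(3,5): flips 1 -> legal
(4,1): flips 1 -> legal
(4,2): no bracket -> illegal
(4,5): flips 1 -> legal
(5,4): no bracket -> illegal
W mobility = 7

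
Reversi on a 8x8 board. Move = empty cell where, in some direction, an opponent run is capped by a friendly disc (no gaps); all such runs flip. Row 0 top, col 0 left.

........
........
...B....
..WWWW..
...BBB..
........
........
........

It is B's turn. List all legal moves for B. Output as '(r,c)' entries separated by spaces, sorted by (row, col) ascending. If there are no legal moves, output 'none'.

(2,1): flips 1 -> legal
(2,2): flips 1 -> legal
(2,4): flips 1 -> legal
(2,5): flips 2 -> legal
(2,6): flips 1 -> legal
(3,1): no bracket -> illegal
(3,6): no bracket -> illegal
(4,1): flips 1 -> legal
(4,2): no bracket -> illegal
(4,6): no bracket -> illegal

Answer: (2,1) (2,2) (2,4) (2,5) (2,6) (4,1)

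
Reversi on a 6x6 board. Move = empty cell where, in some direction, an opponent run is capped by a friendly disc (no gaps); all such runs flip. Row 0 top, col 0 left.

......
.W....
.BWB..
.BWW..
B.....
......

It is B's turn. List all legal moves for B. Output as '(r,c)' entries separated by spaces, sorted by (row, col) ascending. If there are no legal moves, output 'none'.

Answer: (0,1) (1,3) (3,4) (4,1) (4,3)

Derivation:
(0,0): no bracket -> illegal
(0,1): flips 1 -> legal
(0,2): no bracket -> illegal
(1,0): no bracket -> illegal
(1,2): no bracket -> illegal
(1,3): flips 1 -> legal
(2,0): no bracket -> illegal
(2,4): no bracket -> illegal
(3,4): flips 2 -> legal
(4,1): flips 1 -> legal
(4,2): no bracket -> illegal
(4,3): flips 2 -> legal
(4,4): no bracket -> illegal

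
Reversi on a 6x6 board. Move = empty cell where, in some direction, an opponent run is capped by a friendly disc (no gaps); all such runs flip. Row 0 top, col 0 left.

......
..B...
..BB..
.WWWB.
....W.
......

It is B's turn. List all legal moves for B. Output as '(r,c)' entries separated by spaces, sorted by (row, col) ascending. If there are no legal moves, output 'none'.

Answer: (3,0) (4,0) (4,1) (4,2) (4,3) (5,4) (5,5)

Derivation:
(2,0): no bracket -> illegal
(2,1): no bracket -> illegal
(2,4): no bracket -> illegal
(3,0): flips 3 -> legal
(3,5): no bracket -> illegal
(4,0): flips 1 -> legal
(4,1): flips 1 -> legal
(4,2): flips 1 -> legal
(4,3): flips 1 -> legal
(4,5): no bracket -> illegal
(5,3): no bracket -> illegal
(5,4): flips 1 -> legal
(5,5): flips 2 -> legal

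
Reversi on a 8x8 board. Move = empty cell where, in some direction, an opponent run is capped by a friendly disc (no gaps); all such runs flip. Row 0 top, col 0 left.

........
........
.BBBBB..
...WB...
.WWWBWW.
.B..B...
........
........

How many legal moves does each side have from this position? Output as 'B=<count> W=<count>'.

-- B to move --
(3,0): no bracket -> illegal
(3,1): flips 1 -> legal
(3,2): flips 2 -> legal
(3,5): no bracket -> illegal
(3,6): flips 1 -> legal
(3,7): no bracket -> illegal
(4,0): flips 3 -> legal
(4,7): flips 2 -> legal
(5,0): no bracket -> illegal
(5,2): flips 1 -> legal
(5,3): flips 2 -> legal
(5,5): no bracket -> illegal
(5,6): flips 1 -> legal
(5,7): no bracket -> illegal
B mobility = 8
-- W to move --
(1,0): no bracket -> illegal
(1,1): flips 1 -> legal
(1,2): flips 2 -> legal
(1,3): flips 1 -> legal
(1,4): no bracket -> illegal
(1,5): flips 1 -> legal
(1,6): flips 2 -> legal
(2,0): no bracket -> illegal
(2,6): no bracket -> illegal
(3,0): no bracket -> illegal
(3,1): no bracket -> illegal
(3,2): no bracket -> illegal
(3,5): flips 1 -> legal
(3,6): no bracket -> illegal
(4,0): no bracket -> illegal
(5,0): no bracket -> illegal
(5,2): no bracket -> illegal
(5,3): no bracket -> illegal
(5,5): flips 1 -> legal
(6,0): flips 1 -> legal
(6,1): flips 1 -> legal
(6,2): no bracket -> illegal
(6,3): flips 1 -> legal
(6,4): no bracket -> illegal
(6,5): flips 1 -> legal
W mobility = 11

Answer: B=8 W=11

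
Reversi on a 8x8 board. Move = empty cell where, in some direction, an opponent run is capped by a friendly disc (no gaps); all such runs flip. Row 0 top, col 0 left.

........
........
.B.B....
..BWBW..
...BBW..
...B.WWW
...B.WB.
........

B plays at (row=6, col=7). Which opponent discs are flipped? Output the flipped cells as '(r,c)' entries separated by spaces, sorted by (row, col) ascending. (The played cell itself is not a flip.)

Answer: (4,5) (5,6)

Derivation:
Dir NW: opp run (5,6) (4,5) capped by B -> flip
Dir N: opp run (5,7), next='.' -> no flip
Dir NE: edge -> no flip
Dir W: first cell 'B' (not opp) -> no flip
Dir E: edge -> no flip
Dir SW: first cell '.' (not opp) -> no flip
Dir S: first cell '.' (not opp) -> no flip
Dir SE: edge -> no flip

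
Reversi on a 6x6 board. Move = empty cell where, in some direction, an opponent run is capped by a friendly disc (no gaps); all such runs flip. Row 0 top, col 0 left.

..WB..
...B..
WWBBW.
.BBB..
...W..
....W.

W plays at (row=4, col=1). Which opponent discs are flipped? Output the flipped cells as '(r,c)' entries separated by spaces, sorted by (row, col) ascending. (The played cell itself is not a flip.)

Dir NW: first cell '.' (not opp) -> no flip
Dir N: opp run (3,1) capped by W -> flip
Dir NE: opp run (3,2) (2,3), next='.' -> no flip
Dir W: first cell '.' (not opp) -> no flip
Dir E: first cell '.' (not opp) -> no flip
Dir SW: first cell '.' (not opp) -> no flip
Dir S: first cell '.' (not opp) -> no flip
Dir SE: first cell '.' (not opp) -> no flip

Answer: (3,1)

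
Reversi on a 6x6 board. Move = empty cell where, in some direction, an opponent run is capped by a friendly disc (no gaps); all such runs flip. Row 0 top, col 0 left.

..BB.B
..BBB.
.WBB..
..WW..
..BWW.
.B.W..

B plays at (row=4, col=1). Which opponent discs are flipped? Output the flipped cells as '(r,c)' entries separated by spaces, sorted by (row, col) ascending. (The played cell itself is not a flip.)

Dir NW: first cell '.' (not opp) -> no flip
Dir N: first cell '.' (not opp) -> no flip
Dir NE: opp run (3,2) capped by B -> flip
Dir W: first cell '.' (not opp) -> no flip
Dir E: first cell 'B' (not opp) -> no flip
Dir SW: first cell '.' (not opp) -> no flip
Dir S: first cell 'B' (not opp) -> no flip
Dir SE: first cell '.' (not opp) -> no flip

Answer: (3,2)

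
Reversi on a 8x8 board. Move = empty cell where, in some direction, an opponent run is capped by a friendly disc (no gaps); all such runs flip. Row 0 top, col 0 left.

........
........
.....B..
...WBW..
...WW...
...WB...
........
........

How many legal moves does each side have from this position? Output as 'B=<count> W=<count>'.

-- B to move --
(2,2): no bracket -> illegal
(2,3): no bracket -> illegal
(2,4): no bracket -> illegal
(2,6): no bracket -> illegal
(3,2): flips 2 -> legal
(3,6): flips 1 -> legal
(4,2): no bracket -> illegal
(4,5): flips 1 -> legal
(4,6): no bracket -> illegal
(5,2): flips 2 -> legal
(5,5): no bracket -> illegal
(6,2): no bracket -> illegal
(6,3): no bracket -> illegal
(6,4): no bracket -> illegal
B mobility = 4
-- W to move --
(1,4): no bracket -> illegal
(1,5): flips 1 -> legal
(1,6): flips 2 -> legal
(2,3): no bracket -> illegal
(2,4): flips 1 -> legal
(2,6): no bracket -> illegal
(3,6): no bracket -> illegal
(4,5): no bracket -> illegal
(5,5): flips 1 -> legal
(6,3): no bracket -> illegal
(6,4): flips 1 -> legal
(6,5): flips 1 -> legal
W mobility = 6

Answer: B=4 W=6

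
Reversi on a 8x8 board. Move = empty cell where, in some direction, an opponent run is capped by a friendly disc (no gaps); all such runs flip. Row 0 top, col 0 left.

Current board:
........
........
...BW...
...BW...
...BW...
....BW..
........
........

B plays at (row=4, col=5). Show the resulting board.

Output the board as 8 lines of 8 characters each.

Place B at (4,5); scan 8 dirs for brackets.
Dir NW: opp run (3,4) capped by B -> flip
Dir N: first cell '.' (not opp) -> no flip
Dir NE: first cell '.' (not opp) -> no flip
Dir W: opp run (4,4) capped by B -> flip
Dir E: first cell '.' (not opp) -> no flip
Dir SW: first cell 'B' (not opp) -> no flip
Dir S: opp run (5,5), next='.' -> no flip
Dir SE: first cell '.' (not opp) -> no flip
All flips: (3,4) (4,4)

Answer: ........
........
...BW...
...BB...
...BBB..
....BW..
........
........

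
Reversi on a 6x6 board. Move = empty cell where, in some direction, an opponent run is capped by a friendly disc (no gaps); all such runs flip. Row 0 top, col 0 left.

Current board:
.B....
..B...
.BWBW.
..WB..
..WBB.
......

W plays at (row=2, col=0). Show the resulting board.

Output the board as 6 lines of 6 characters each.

Place W at (2,0); scan 8 dirs for brackets.
Dir NW: edge -> no flip
Dir N: first cell '.' (not opp) -> no flip
Dir NE: first cell '.' (not opp) -> no flip
Dir W: edge -> no flip
Dir E: opp run (2,1) capped by W -> flip
Dir SW: edge -> no flip
Dir S: first cell '.' (not opp) -> no flip
Dir SE: first cell '.' (not opp) -> no flip
All flips: (2,1)

Answer: .B....
..B...
WWWBW.
..WB..
..WBB.
......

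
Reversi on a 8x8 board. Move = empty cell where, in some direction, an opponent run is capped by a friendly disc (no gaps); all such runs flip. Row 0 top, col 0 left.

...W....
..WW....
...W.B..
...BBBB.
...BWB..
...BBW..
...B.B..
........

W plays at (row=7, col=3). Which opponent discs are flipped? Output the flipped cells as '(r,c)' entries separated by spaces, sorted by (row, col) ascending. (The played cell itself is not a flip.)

Dir NW: first cell '.' (not opp) -> no flip
Dir N: opp run (6,3) (5,3) (4,3) (3,3) capped by W -> flip
Dir NE: first cell '.' (not opp) -> no flip
Dir W: first cell '.' (not opp) -> no flip
Dir E: first cell '.' (not opp) -> no flip
Dir SW: edge -> no flip
Dir S: edge -> no flip
Dir SE: edge -> no flip

Answer: (3,3) (4,3) (5,3) (6,3)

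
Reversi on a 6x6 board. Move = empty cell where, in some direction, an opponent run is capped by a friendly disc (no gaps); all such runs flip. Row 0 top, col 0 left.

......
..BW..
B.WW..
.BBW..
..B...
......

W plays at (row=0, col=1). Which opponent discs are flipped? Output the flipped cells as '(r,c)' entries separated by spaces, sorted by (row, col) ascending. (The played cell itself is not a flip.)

Dir NW: edge -> no flip
Dir N: edge -> no flip
Dir NE: edge -> no flip
Dir W: first cell '.' (not opp) -> no flip
Dir E: first cell '.' (not opp) -> no flip
Dir SW: first cell '.' (not opp) -> no flip
Dir S: first cell '.' (not opp) -> no flip
Dir SE: opp run (1,2) capped by W -> flip

Answer: (1,2)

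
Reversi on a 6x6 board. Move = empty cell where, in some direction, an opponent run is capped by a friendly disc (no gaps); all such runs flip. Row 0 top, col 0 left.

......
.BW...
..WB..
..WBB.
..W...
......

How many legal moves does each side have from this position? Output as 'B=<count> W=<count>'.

-- B to move --
(0,1): flips 1 -> legal
(0,2): no bracket -> illegal
(0,3): no bracket -> illegal
(1,3): flips 1 -> legal
(2,1): flips 1 -> legal
(3,1): flips 1 -> legal
(4,1): flips 1 -> legal
(4,3): no bracket -> illegal
(5,1): flips 1 -> legal
(5,2): no bracket -> illegal
(5,3): no bracket -> illegal
B mobility = 6
-- W to move --
(0,0): flips 1 -> legal
(0,1): no bracket -> illegal
(0,2): no bracket -> illegal
(1,0): flips 1 -> legal
(1,3): no bracket -> illegal
(1,4): flips 1 -> legal
(2,0): no bracket -> illegal
(2,1): no bracket -> illegal
(2,4): flips 2 -> legal
(2,5): no bracket -> illegal
(3,5): flips 2 -> legal
(4,3): no bracket -> illegal
(4,4): flips 1 -> legal
(4,5): flips 2 -> legal
W mobility = 7

Answer: B=6 W=7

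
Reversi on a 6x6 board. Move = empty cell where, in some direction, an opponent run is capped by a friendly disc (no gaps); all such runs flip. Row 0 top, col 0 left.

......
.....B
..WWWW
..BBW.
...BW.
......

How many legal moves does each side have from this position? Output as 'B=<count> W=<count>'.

Answer: B=7 W=6

Derivation:
-- B to move --
(1,1): flips 1 -> legal
(1,2): flips 1 -> legal
(1,3): flips 1 -> legal
(1,4): flips 1 -> legal
(2,1): no bracket -> illegal
(3,1): no bracket -> illegal
(3,5): flips 2 -> legal
(4,5): flips 1 -> legal
(5,3): no bracket -> illegal
(5,4): no bracket -> illegal
(5,5): flips 1 -> legal
B mobility = 7
-- W to move --
(0,4): no bracket -> illegal
(0,5): flips 1 -> legal
(1,4): no bracket -> illegal
(2,1): no bracket -> illegal
(3,1): flips 2 -> legal
(4,1): flips 1 -> legal
(4,2): flips 3 -> legal
(5,2): flips 1 -> legal
(5,3): flips 2 -> legal
(5,4): no bracket -> illegal
W mobility = 6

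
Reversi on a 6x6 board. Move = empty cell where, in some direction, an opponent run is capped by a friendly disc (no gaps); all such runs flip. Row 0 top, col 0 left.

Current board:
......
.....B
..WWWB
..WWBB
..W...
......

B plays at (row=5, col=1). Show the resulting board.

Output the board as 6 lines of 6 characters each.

Place B at (5,1); scan 8 dirs for brackets.
Dir NW: first cell '.' (not opp) -> no flip
Dir N: first cell '.' (not opp) -> no flip
Dir NE: opp run (4,2) (3,3) (2,4) capped by B -> flip
Dir W: first cell '.' (not opp) -> no flip
Dir E: first cell '.' (not opp) -> no flip
Dir SW: edge -> no flip
Dir S: edge -> no flip
Dir SE: edge -> no flip
All flips: (2,4) (3,3) (4,2)

Answer: ......
.....B
..WWBB
..WBBB
..B...
.B....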